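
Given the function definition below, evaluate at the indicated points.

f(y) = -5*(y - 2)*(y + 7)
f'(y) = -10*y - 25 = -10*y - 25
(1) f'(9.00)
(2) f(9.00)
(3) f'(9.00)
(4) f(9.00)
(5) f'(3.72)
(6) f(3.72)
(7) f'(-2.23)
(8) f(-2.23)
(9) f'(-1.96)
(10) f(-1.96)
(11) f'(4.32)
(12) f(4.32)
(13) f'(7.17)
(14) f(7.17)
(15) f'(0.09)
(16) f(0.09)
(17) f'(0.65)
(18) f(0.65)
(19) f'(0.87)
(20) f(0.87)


(1) = -115.00
(2) = -560.00
(3) = -115.00
(4) = -560.00
(5) = -62.20
(6) = -92.19
(7) = -2.70
(8) = 100.89
(9) = -5.40
(10) = 99.79
(11) = -68.20
(12) = -131.31
(13) = -96.70
(14) = -366.29
(15) = -25.90
(16) = 67.71
(17) = -31.50
(18) = 51.64
(19) = -33.70
(20) = 44.47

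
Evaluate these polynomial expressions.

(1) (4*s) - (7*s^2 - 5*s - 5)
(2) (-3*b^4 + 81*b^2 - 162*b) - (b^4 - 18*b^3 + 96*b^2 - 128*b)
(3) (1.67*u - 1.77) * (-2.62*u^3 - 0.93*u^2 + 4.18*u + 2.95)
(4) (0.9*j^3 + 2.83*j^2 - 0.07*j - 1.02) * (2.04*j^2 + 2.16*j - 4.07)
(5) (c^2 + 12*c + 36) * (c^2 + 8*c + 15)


(1) = -7*s^2 + 9*s + 5
(2) = -4*b^4 + 18*b^3 - 15*b^2 - 34*b
(3) = -4.3754*u^4 + 3.0843*u^3 + 8.6267*u^2 - 2.4721*u - 5.2215
(4) = 1.836*j^5 + 7.7172*j^4 + 2.307*j^3 - 13.7501*j^2 - 1.9183*j + 4.1514
(5) = c^4 + 20*c^3 + 147*c^2 + 468*c + 540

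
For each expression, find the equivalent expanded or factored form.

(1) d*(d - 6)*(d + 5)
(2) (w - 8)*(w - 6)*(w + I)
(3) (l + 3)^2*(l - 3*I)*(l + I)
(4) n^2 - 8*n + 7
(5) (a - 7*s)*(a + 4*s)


(1) = d^3 - d^2 - 30*d
(2) = w^3 - 14*w^2 + I*w^2 + 48*w - 14*I*w + 48*I
(3) = l^4 + 6*l^3 - 2*I*l^3 + 12*l^2 - 12*I*l^2 + 18*l - 18*I*l + 27
(4) = (n - 7)*(n - 1)
(5) = a^2 - 3*a*s - 28*s^2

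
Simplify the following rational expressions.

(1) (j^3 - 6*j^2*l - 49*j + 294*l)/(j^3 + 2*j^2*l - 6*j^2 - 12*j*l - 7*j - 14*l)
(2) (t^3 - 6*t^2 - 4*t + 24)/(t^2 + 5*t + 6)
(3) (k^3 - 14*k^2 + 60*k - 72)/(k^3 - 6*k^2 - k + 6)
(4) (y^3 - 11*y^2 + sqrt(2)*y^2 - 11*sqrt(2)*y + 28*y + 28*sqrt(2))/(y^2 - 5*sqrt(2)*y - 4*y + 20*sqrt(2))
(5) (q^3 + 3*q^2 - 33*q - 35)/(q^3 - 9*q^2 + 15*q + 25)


(1) = (j^2 - 6*j*l + 7*j - 42*l)/(j^2 + 2*j*l + j + 2*l)
(2) = (t^2 - 8*t + 12)/(t + 3)
(3) = (k^2 - 8*k + 12)/(k^2 - 1)
(4) = (y^2 + y*(-7 + sqrt(2)) - 7*sqrt(2))/(y - 5*sqrt(2))
(5) = (q + 7)/(q - 5)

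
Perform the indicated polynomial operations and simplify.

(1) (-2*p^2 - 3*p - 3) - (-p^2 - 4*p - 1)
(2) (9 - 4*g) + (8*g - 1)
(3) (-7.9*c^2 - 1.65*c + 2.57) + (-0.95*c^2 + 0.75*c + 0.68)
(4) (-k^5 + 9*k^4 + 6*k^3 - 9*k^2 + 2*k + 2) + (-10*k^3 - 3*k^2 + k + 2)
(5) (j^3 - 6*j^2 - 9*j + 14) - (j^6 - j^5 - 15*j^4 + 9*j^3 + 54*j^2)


(1) = -p^2 + p - 2
(2) = 4*g + 8
(3) = -8.85*c^2 - 0.9*c + 3.25
(4) = -k^5 + 9*k^4 - 4*k^3 - 12*k^2 + 3*k + 4
(5) = -j^6 + j^5 + 15*j^4 - 8*j^3 - 60*j^2 - 9*j + 14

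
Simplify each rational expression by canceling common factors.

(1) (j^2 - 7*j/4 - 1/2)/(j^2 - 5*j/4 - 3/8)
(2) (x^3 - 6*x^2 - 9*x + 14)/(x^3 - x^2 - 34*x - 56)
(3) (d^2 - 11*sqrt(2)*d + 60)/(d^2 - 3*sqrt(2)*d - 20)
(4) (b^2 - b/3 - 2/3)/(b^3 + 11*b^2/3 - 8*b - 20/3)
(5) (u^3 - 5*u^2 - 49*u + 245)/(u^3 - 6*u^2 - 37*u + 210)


(1) = (2*j - 4)/(2*j - 3)
(2) = (x - 1)/(x + 4)
(3) = (d - 6*sqrt(2))/(d + 2*sqrt(2))
(4) = (b - 1)/(b^2 + 3*b - 10)
(5) = (u + 7)/(u + 6)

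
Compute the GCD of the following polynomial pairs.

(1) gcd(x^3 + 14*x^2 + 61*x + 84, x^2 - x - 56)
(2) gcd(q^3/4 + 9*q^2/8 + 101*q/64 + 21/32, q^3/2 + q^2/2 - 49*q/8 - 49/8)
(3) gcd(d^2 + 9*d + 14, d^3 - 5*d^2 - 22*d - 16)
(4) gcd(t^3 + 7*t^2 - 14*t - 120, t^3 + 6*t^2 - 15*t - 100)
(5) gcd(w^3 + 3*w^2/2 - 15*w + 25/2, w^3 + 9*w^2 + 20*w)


(1) = x + 7
(2) = 1
(3) = gcd((d + 2)*(d + 7), (d - 8)*(d + 1)*(d + 2)) = d + 2
(4) = gcd((t - 4)*(t + 5)*(t + 6), (t - 4)*(t + 5)^2) = t^2 + t - 20
(5) = gcd((w - 5/2)*(w - 1)*(w + 5), w*(w + 4)*(w + 5)) = w + 5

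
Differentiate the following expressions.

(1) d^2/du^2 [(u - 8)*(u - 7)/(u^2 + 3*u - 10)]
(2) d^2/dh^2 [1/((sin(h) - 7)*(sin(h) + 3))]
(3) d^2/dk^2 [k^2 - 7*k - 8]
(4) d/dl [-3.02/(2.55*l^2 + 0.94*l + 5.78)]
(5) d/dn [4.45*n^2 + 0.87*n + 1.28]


(1) = 12*(-3*u^3 + 33*u^2 + 9*u + 119)/(u^6 + 9*u^5 - 3*u^4 - 153*u^3 + 30*u^2 + 900*u - 1000)
(2) = (-4*sin(h)^4 + 12*sin(h)^3 - 94*sin(h)^2 + 60*sin(h) + 74)/((sin(h) - 7)^3*(sin(h) + 3)^3)
(3) = 2
(4) = (15.402*l + 2.8388)/(2.55*l^2 + 0.94*l + 5.78)^2
(5) = 8.9*n + 0.87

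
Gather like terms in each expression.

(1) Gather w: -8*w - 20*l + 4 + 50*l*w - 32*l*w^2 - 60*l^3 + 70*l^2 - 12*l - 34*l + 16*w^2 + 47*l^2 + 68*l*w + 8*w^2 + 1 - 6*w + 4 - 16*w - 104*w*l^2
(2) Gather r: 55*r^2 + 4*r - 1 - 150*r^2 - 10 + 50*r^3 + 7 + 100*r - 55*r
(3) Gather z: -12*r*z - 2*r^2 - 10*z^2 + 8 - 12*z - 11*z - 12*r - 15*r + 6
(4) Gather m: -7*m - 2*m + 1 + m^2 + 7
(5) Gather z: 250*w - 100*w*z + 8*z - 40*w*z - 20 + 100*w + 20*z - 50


(1) = -60*l^3 + 117*l^2 - 66*l + w^2*(24 - 32*l) + w*(-104*l^2 + 118*l - 30) + 9
(2) = 50*r^3 - 95*r^2 + 49*r - 4
(3) = -2*r^2 - 27*r - 10*z^2 + z*(-12*r - 23) + 14
(4) = m^2 - 9*m + 8
(5) = 350*w + z*(28 - 140*w) - 70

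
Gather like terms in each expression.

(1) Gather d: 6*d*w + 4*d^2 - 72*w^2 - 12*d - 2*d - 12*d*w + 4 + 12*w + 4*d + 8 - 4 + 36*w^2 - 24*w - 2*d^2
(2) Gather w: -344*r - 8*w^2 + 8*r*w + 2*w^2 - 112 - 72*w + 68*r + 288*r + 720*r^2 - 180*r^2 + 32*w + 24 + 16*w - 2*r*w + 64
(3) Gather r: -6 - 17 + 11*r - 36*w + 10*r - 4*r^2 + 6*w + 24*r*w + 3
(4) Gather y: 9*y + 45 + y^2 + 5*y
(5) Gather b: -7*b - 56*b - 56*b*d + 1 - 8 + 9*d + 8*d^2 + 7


(1) = 2*d^2 + d*(-6*w - 10) - 36*w^2 - 12*w + 8
(2) = 540*r^2 + 12*r - 6*w^2 + w*(6*r - 24) - 24
(3) = -4*r^2 + r*(24*w + 21) - 30*w - 20
(4) = y^2 + 14*y + 45
(5) = b*(-56*d - 63) + 8*d^2 + 9*d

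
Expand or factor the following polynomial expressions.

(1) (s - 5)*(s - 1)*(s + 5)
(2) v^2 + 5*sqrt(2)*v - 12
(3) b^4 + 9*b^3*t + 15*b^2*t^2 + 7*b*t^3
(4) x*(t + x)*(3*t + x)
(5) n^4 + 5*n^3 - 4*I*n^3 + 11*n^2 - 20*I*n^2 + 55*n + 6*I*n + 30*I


(1) = s^3 - s^2 - 25*s + 25
(2) = (v - sqrt(2))*(v + 6*sqrt(2))
(3) = b*(b + t)^2*(b + 7*t)
(4) = 3*t^2*x + 4*t*x^2 + x^3
(5) = (n + 5)*(n - 6*I)*(n + I)^2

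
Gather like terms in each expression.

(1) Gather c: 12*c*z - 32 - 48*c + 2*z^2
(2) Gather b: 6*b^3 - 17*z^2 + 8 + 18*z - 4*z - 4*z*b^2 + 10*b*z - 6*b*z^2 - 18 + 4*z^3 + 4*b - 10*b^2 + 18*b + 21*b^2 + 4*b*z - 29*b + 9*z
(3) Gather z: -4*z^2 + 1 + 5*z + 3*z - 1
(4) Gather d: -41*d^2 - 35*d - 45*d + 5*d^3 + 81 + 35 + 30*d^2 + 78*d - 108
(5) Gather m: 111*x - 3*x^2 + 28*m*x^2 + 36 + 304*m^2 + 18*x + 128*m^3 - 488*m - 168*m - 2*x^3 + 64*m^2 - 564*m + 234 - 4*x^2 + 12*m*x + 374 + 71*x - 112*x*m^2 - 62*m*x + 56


(1) = c*(12*z - 48) + 2*z^2 - 32
(2) = 6*b^3 + b^2*(11 - 4*z) + b*(-6*z^2 + 14*z - 7) + 4*z^3 - 17*z^2 + 23*z - 10
(3) = -4*z^2 + 8*z
(4) = 5*d^3 - 11*d^2 - 2*d + 8
(5) = 128*m^3 + m^2*(368 - 112*x) + m*(28*x^2 - 50*x - 1220) - 2*x^3 - 7*x^2 + 200*x + 700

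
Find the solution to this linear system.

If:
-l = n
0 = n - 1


Then:
l = -1
n = 1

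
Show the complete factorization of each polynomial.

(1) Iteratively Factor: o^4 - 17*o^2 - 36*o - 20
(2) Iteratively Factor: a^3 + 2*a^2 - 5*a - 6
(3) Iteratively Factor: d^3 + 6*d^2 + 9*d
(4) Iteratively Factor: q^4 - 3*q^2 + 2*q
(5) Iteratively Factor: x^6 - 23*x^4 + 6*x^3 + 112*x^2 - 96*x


(1) = (o + 2)*(o^3 - 2*o^2 - 13*o - 10) = (o + 1)*(o + 2)*(o^2 - 3*o - 10) = (o + 1)*(o + 2)^2*(o - 5)
(2) = (a + 3)*(a^2 - a - 2) = (a - 2)*(a + 3)*(a + 1)
(3) = (d + 3)*(d^2 + 3*d) = d*(d + 3)*(d + 3)
(4) = (q - 1)*(q^3 + q^2 - 2*q) = q*(q - 1)*(q^2 + q - 2) = q*(q - 1)^2*(q + 2)
(5) = (x + 4)*(x^5 - 4*x^4 - 7*x^3 + 34*x^2 - 24*x) = (x - 2)*(x + 4)*(x^4 - 2*x^3 - 11*x^2 + 12*x) = x*(x - 2)*(x + 4)*(x^3 - 2*x^2 - 11*x + 12) = x*(x - 2)*(x - 1)*(x + 4)*(x^2 - x - 12) = x*(x - 4)*(x - 2)*(x - 1)*(x + 4)*(x + 3)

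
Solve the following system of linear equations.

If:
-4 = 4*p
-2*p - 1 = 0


Then:
No Solution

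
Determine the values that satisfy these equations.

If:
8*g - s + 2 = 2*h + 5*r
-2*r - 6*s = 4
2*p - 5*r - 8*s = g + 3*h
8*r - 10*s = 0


Then:
g = 2*p/13 - 24/221
h = 8*p/13 + 502/221
r = -10/17
s = -8/17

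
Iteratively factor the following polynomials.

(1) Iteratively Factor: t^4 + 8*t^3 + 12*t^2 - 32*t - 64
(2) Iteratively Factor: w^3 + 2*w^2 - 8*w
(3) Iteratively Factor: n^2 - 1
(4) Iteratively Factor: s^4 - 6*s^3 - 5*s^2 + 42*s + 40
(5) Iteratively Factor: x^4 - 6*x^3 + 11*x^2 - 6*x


(1) = (t + 2)*(t^3 + 6*t^2 - 32) = (t + 2)*(t + 4)*(t^2 + 2*t - 8) = (t + 2)*(t + 4)^2*(t - 2)
(2) = (w)*(w^2 + 2*w - 8) = w*(w + 4)*(w - 2)
(3) = (n + 1)*(n - 1)
(4) = (s + 2)*(s^3 - 8*s^2 + 11*s + 20) = (s + 1)*(s + 2)*(s^2 - 9*s + 20) = (s - 5)*(s + 1)*(s + 2)*(s - 4)
(5) = (x - 1)*(x^3 - 5*x^2 + 6*x) = x*(x - 1)*(x^2 - 5*x + 6) = x*(x - 3)*(x - 1)*(x - 2)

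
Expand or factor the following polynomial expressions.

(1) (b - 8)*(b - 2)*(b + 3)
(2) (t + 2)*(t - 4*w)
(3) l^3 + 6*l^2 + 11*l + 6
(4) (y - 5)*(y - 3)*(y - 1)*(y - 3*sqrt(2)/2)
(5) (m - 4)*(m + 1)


(1) = b^3 - 7*b^2 - 14*b + 48
(2) = t^2 - 4*t*w + 2*t - 8*w
(3) = (l + 1)*(l + 2)*(l + 3)
(4) = y^4 - 9*y^3 - 3*sqrt(2)*y^3/2 + 27*sqrt(2)*y^2/2 + 23*y^2 - 69*sqrt(2)*y/2 - 15*y + 45*sqrt(2)/2
(5) = m^2 - 3*m - 4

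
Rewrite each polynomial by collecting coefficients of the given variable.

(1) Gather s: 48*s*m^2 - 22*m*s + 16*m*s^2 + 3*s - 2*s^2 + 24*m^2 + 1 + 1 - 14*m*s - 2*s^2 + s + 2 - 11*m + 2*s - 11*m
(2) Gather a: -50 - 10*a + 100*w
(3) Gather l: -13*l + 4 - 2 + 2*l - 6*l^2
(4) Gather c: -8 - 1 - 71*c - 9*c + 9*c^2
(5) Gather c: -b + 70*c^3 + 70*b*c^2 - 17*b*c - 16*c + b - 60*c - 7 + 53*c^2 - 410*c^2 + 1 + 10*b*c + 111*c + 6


(1) = 24*m^2 - 22*m + s^2*(16*m - 4) + s*(48*m^2 - 36*m + 6) + 4
(2) = -10*a + 100*w - 50
(3) = -6*l^2 - 11*l + 2
(4) = 9*c^2 - 80*c - 9
(5) = 70*c^3 + c^2*(70*b - 357) + c*(35 - 7*b)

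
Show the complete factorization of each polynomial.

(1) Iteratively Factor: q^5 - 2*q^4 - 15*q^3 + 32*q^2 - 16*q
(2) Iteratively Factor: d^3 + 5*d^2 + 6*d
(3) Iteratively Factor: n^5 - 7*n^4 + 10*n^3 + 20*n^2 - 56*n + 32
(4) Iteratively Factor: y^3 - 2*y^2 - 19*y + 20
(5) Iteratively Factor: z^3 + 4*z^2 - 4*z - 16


(1) = (q - 4)*(q^4 + 2*q^3 - 7*q^2 + 4*q) = q*(q - 4)*(q^3 + 2*q^2 - 7*q + 4) = q*(q - 4)*(q - 1)*(q^2 + 3*q - 4) = q*(q - 4)*(q - 1)^2*(q + 4)
(2) = (d + 3)*(d^2 + 2*d) = d*(d + 3)*(d + 2)
(3) = (n - 4)*(n^4 - 3*n^3 - 2*n^2 + 12*n - 8) = (n - 4)*(n - 2)*(n^3 - n^2 - 4*n + 4) = (n - 4)*(n - 2)^2*(n^2 + n - 2) = (n - 4)*(n - 2)^2*(n + 2)*(n - 1)
(4) = (y + 4)*(y^2 - 6*y + 5) = (y - 1)*(y + 4)*(y - 5)
(5) = (z + 2)*(z^2 + 2*z - 8) = (z - 2)*(z + 2)*(z + 4)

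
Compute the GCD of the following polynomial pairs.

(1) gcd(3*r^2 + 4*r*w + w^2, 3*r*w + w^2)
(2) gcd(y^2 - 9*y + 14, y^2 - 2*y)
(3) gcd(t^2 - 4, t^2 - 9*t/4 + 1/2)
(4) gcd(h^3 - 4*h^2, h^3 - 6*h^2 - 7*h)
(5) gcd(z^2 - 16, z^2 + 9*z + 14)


(1) = 3*r + w
(2) = gcd((y - 7)*(y - 2), y*(y - 2)) = y - 2
(3) = t - 2
(4) = gcd(h^2*(h - 4), h*(h - 7)*(h + 1)) = h
(5) = gcd((z - 4)*(z + 4), (z + 2)*(z + 7)) = 1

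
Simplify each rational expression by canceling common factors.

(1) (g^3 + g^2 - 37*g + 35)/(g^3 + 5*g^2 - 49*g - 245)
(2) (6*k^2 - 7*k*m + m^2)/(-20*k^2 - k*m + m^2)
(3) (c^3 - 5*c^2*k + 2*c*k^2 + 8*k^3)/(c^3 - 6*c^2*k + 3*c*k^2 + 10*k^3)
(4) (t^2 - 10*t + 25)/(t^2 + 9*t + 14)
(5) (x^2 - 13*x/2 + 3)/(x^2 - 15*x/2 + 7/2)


(1) = (g^2 - 6*g + 5)/(g^2 - 2*g - 35)
(2) = (-6*k^2 + 7*k*m - m^2)/(20*k^2 + k*m - m^2)
(3) = (c - 4*k)/(c - 5*k)
(4) = (t^2 - 10*t + 25)/(t^2 + 9*t + 14)
(5) = (x - 6)/(x - 7)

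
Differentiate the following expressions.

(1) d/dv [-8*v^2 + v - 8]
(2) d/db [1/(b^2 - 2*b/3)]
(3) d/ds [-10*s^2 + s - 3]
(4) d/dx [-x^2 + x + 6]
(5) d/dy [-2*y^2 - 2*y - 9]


(1) = 1 - 16*v
(2) = 6*(1 - 3*b)/(b^2*(3*b - 2)^2)
(3) = 1 - 20*s
(4) = 1 - 2*x
(5) = -4*y - 2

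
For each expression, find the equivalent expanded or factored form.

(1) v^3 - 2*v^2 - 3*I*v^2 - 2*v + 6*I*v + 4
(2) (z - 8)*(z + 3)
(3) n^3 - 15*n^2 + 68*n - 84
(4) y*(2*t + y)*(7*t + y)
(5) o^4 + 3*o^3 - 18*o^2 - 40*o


(1) = (v - 2)*(v - 2*I)*(v - I)
(2) = z^2 - 5*z - 24
(3) = (n - 7)*(n - 6)*(n - 2)
(4) = 14*t^2*y + 9*t*y^2 + y^3
(5) = o*(o - 4)*(o + 2)*(o + 5)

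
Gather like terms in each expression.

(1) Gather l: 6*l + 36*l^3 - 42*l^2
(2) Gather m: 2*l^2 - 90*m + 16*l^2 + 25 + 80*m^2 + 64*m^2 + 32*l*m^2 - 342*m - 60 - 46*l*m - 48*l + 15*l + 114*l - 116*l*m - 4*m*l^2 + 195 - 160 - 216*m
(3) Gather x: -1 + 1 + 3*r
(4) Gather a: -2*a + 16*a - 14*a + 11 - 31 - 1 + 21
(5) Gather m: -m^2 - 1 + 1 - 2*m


(1) = 36*l^3 - 42*l^2 + 6*l
(2) = 18*l^2 + 81*l + m^2*(32*l + 144) + m*(-4*l^2 - 162*l - 648)
(3) = 3*r
(4) = 0
(5) = -m^2 - 2*m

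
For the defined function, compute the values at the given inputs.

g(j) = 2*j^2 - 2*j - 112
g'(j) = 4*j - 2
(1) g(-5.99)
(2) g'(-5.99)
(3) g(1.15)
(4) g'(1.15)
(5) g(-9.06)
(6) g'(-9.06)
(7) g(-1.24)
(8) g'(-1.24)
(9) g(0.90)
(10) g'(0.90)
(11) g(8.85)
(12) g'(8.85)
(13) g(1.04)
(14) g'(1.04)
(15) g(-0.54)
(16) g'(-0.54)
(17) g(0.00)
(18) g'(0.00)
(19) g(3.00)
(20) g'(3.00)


(1) = -28.26
(2) = -25.96
(3) = -111.66
(4) = 2.60
(5) = 70.29
(6) = -38.24
(7) = -106.44
(8) = -6.96
(9) = -112.18
(10) = 1.60
(11) = 26.94
(12) = 33.40
(13) = -111.92
(14) = 2.16
(15) = -110.34
(16) = -4.16
(17) = -112.00
(18) = -2.00
(19) = -100.00
(20) = 10.00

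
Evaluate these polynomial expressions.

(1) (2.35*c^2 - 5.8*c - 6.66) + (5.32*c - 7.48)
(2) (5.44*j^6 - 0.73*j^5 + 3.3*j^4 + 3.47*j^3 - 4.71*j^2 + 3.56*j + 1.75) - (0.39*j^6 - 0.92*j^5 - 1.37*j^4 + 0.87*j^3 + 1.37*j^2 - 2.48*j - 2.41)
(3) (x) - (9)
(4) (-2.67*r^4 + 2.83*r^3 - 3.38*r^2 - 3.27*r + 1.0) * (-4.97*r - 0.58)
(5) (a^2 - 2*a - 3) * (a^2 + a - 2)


(1) = 2.35*c^2 - 0.48*c - 14.14
(2) = 5.05*j^6 + 0.19*j^5 + 4.67*j^4 + 2.6*j^3 - 6.08*j^2 + 6.04*j + 4.16
(3) = x - 9
(4) = 13.2699*r^5 - 12.5165*r^4 + 15.1572*r^3 + 18.2123*r^2 - 3.0734*r - 0.58
(5) = a^4 - a^3 - 7*a^2 + a + 6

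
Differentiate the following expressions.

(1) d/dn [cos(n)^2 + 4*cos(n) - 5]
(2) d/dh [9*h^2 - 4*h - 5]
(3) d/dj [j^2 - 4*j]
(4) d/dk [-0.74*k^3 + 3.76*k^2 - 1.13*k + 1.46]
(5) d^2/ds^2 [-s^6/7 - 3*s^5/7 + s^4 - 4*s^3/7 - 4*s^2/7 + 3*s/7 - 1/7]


(1) = -2*(cos(n) + 2)*sin(n)
(2) = 18*h - 4
(3) = 2*j - 4
(4) = -2.22*k^2 + 7.52*k - 1.13
(5) = -30*s^4/7 - 60*s^3/7 + 12*s^2 - 24*s/7 - 8/7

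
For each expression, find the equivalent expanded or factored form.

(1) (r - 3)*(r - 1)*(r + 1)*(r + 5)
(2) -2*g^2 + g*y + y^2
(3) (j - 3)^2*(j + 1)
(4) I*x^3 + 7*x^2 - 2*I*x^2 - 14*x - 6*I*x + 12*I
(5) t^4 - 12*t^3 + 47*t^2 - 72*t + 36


(1) = r^4 + 2*r^3 - 16*r^2 - 2*r + 15
(2) = (-g + y)*(2*g + y)
(3) = j^3 - 5*j^2 + 3*j + 9
(4) = (x - 2)*(x - 6*I)*(I*x + 1)
(5) = (t - 6)*(t - 3)*(t - 2)*(t - 1)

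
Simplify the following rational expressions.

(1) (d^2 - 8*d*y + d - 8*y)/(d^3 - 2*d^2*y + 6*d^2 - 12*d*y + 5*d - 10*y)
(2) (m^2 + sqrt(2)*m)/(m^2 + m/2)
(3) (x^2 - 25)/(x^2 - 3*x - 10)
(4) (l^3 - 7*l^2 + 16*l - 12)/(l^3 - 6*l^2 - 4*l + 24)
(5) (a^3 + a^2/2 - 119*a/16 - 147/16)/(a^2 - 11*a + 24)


(1) = (-d + 8*y)/(-d^2 + 2*d*y - 5*d + 10*y)
(2) = (2*m + 2*sqrt(2))/(2*m + 1)
(3) = (x + 5)/(x + 2)
(4) = (l^2 - 5*l + 6)/(l^2 - 4*l - 12)
(5) = (16*a^2 + 56*a + 49)/(16*a - 128)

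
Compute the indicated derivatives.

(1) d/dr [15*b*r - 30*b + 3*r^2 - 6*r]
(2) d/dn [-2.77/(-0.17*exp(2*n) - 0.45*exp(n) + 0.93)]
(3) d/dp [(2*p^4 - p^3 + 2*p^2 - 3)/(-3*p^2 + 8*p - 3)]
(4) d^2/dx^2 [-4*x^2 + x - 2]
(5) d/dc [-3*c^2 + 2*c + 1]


(1) = 15*b + 6*r - 6
(2) = (-0.9418*exp(n) - 1.2465)*exp(n)/(0.17*exp(2*n) + 0.45*exp(n) - 0.93)^2
(3) = (-12*p^5 + 51*p^4 - 40*p^3 + 25*p^2 - 30*p + 24)/(9*p^4 - 48*p^3 + 82*p^2 - 48*p + 9)
(4) = -8
(5) = 2 - 6*c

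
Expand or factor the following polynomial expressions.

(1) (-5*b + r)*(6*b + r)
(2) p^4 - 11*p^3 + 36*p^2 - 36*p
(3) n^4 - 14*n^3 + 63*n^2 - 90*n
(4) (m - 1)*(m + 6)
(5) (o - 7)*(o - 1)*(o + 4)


(1) = -30*b^2 + b*r + r^2
(2) = p*(p - 6)*(p - 3)*(p - 2)
(3) = n*(n - 6)*(n - 5)*(n - 3)
(4) = m^2 + 5*m - 6
(5) = o^3 - 4*o^2 - 25*o + 28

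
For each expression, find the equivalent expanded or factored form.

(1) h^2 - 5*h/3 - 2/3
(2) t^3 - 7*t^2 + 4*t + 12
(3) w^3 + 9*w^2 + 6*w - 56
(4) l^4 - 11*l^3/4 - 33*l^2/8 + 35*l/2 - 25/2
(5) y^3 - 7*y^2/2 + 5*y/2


(1) = (h - 2)*(h + 1/3)
(2) = (t - 6)*(t - 2)*(t + 1)
(3) = (w - 2)*(w + 4)*(w + 7)
(4) = (l - 2)^2*(l - 5/4)*(l + 5/2)
(5) = y*(y - 5/2)*(y - 1)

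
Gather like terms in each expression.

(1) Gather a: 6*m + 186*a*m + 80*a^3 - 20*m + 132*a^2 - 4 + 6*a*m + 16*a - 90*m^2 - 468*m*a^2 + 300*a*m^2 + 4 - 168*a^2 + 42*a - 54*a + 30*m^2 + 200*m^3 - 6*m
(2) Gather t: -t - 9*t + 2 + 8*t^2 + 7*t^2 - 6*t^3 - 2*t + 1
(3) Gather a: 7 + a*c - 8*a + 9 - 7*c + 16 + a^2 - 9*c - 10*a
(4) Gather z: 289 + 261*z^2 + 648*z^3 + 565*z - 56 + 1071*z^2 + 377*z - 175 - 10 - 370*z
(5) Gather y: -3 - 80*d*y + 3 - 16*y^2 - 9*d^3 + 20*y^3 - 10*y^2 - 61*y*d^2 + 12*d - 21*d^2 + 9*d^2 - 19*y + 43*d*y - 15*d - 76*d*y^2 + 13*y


(1) = 80*a^3 + a^2*(-468*m - 36) + a*(300*m^2 + 192*m + 4) + 200*m^3 - 60*m^2 - 20*m
(2) = -6*t^3 + 15*t^2 - 12*t + 3
(3) = a^2 + a*(c - 18) - 16*c + 32
(4) = 648*z^3 + 1332*z^2 + 572*z + 48
(5) = -9*d^3 - 12*d^2 - 3*d + 20*y^3 + y^2*(-76*d - 26) + y*(-61*d^2 - 37*d - 6)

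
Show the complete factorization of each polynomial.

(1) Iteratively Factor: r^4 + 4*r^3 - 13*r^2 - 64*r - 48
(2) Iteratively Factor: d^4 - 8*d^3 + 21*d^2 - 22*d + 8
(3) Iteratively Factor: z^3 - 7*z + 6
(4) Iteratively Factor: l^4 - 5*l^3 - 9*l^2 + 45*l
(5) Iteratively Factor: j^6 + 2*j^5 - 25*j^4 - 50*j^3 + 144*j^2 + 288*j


(1) = (r + 4)*(r^3 - 13*r - 12) = (r - 4)*(r + 4)*(r^2 + 4*r + 3) = (r - 4)*(r + 3)*(r + 4)*(r + 1)
(2) = (d - 4)*(d^3 - 4*d^2 + 5*d - 2) = (d - 4)*(d - 2)*(d^2 - 2*d + 1) = (d - 4)*(d - 2)*(d - 1)*(d - 1)
(3) = (z + 3)*(z^2 - 3*z + 2) = (z - 2)*(z + 3)*(z - 1)
(4) = (l - 3)*(l^3 - 2*l^2 - 15*l) = (l - 3)*(l + 3)*(l^2 - 5*l) = l*(l - 3)*(l + 3)*(l - 5)
(5) = (j + 2)*(j^5 - 25*j^3 + 144*j) = j*(j + 2)*(j^4 - 25*j^2 + 144) = j*(j - 3)*(j + 2)*(j^3 + 3*j^2 - 16*j - 48) = j*(j - 3)*(j + 2)*(j + 3)*(j^2 - 16) = j*(j - 3)*(j + 2)*(j + 3)*(j + 4)*(j - 4)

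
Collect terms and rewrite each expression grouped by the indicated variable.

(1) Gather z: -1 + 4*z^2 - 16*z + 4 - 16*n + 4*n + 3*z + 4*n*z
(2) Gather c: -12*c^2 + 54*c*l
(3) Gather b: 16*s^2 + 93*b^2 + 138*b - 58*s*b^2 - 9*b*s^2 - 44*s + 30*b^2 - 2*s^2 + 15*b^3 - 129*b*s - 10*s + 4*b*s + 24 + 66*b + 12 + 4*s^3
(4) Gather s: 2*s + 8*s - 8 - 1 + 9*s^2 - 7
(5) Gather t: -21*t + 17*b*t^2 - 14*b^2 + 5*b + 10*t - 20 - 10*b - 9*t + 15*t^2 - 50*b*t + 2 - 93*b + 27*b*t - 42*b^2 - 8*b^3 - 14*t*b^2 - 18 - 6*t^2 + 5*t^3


(1) = -12*n + 4*z^2 + z*(4*n - 13) + 3
(2) = -12*c^2 + 54*c*l
(3) = 15*b^3 + b^2*(123 - 58*s) + b*(-9*s^2 - 125*s + 204) + 4*s^3 + 14*s^2 - 54*s + 36
(4) = 9*s^2 + 10*s - 16
(5) = -8*b^3 - 56*b^2 - 98*b + 5*t^3 + t^2*(17*b + 9) + t*(-14*b^2 - 23*b - 20) - 36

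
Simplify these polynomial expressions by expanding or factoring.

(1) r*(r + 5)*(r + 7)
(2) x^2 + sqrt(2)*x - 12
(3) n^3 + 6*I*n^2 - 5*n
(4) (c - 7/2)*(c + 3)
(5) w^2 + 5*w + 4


(1) = r^3 + 12*r^2 + 35*r
(2) = (x - 2*sqrt(2))*(x + 3*sqrt(2))
(3) = n*(n + I)*(n + 5*I)
(4) = c^2 - c/2 - 21/2
(5) = (w + 1)*(w + 4)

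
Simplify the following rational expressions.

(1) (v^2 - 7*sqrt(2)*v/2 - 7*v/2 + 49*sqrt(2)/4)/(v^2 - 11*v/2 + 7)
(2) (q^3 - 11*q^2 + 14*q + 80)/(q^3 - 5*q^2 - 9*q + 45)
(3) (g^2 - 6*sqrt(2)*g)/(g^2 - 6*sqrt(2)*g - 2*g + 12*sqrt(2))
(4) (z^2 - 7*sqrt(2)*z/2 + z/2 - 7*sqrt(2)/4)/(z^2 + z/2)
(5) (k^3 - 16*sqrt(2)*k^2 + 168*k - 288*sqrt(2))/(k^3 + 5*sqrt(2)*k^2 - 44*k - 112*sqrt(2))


(1) = (8*v - 28*sqrt(2))/(8*v - 16)
(2) = (q^2 - 6*q - 16)/(q^2 - 9)
(3) = g/(g - 2)
(4) = (8*z - 28*sqrt(2))/(8*z)
(5) = (k^2 - 12*sqrt(2)*k + 72)/(k^2 + 9*sqrt(2)*k + 28)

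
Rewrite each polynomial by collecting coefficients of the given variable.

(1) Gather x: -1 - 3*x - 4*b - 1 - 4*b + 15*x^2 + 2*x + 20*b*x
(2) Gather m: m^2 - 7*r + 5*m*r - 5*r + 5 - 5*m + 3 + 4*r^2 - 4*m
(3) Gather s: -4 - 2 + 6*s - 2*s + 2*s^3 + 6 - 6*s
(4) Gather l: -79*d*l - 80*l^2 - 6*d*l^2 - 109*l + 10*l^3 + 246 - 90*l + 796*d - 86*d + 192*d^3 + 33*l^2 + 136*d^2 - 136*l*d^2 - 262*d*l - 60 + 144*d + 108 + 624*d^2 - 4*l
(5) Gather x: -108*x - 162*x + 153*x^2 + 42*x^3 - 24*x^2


(1) = -8*b + 15*x^2 + x*(20*b - 1) - 2
(2) = m^2 + m*(5*r - 9) + 4*r^2 - 12*r + 8
(3) = 2*s^3 - 2*s
(4) = 192*d^3 + 760*d^2 + 854*d + 10*l^3 + l^2*(-6*d - 47) + l*(-136*d^2 - 341*d - 203) + 294
(5) = 42*x^3 + 129*x^2 - 270*x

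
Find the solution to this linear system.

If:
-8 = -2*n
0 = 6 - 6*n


Then:
No Solution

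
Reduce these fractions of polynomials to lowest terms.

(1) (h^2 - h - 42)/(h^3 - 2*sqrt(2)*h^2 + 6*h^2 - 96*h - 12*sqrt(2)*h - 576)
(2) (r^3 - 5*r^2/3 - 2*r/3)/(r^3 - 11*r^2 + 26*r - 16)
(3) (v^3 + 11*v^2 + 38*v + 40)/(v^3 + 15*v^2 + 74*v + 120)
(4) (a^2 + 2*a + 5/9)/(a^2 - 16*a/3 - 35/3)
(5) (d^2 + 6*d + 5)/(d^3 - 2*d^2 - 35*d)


(1) = (h - 7)/(h^2 - 2*sqrt(2)*h - 96)
(2) = (3*r^2 + r)/(3*r^2 - 27*r + 24)
(3) = (v + 2)/(v + 6)
(4) = (3*a + 1)/(3*a - 21)
(5) = (d + 1)/(d^2 - 7*d)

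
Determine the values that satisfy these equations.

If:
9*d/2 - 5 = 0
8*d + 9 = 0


Then:
No Solution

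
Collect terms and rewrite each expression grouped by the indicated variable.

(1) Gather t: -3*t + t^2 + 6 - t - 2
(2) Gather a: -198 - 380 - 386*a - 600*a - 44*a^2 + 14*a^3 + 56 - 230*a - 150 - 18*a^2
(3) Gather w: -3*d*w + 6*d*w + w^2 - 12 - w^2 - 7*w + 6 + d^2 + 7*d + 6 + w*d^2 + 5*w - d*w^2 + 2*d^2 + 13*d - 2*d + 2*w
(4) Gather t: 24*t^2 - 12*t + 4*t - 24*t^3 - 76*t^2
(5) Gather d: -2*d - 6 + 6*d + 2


(1) = t^2 - 4*t + 4
(2) = 14*a^3 - 62*a^2 - 1216*a - 672
(3) = 3*d^2 - d*w^2 + 18*d + w*(d^2 + 3*d)
(4) = -24*t^3 - 52*t^2 - 8*t
(5) = 4*d - 4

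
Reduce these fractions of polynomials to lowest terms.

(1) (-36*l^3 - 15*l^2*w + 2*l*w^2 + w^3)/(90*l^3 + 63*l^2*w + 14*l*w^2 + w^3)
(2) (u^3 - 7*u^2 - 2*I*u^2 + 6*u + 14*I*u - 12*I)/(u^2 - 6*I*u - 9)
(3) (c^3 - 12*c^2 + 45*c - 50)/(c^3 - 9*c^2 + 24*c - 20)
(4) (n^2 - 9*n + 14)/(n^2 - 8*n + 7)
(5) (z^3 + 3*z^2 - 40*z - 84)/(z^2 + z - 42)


(1) = (-12*l^2 - l*w + w^2)/(30*l^2 + 11*l*w + w^2)
(2) = (u^3 + u^2*(-7 - 2*I) + u*(6 + 14*I) - 12*I)/(u^2 - 6*I*u - 9)
(3) = (c - 5)/(c - 2)
(4) = (n - 2)/(n - 1)
(5) = z + 2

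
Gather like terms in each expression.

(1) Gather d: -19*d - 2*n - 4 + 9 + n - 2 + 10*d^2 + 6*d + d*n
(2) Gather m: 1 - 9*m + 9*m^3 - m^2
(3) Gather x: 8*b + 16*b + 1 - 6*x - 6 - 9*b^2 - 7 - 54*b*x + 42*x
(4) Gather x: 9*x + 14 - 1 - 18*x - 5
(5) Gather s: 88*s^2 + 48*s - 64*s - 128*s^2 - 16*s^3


(1) = 10*d^2 + d*(n - 13) - n + 3
(2) = 9*m^3 - m^2 - 9*m + 1
(3) = -9*b^2 + 24*b + x*(36 - 54*b) - 12
(4) = 8 - 9*x
(5) = -16*s^3 - 40*s^2 - 16*s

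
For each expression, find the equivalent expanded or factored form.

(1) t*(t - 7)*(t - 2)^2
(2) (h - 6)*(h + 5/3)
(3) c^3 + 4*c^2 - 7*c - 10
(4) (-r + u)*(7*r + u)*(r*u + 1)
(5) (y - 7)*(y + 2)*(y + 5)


(1) = t^4 - 11*t^3 + 32*t^2 - 28*t
(2) = h^2 - 13*h/3 - 10
(3) = (c - 2)*(c + 1)*(c + 5)
(4) = -7*r^3*u + 6*r^2*u^2 - 7*r^2 + r*u^3 + 6*r*u + u^2
(5) = y^3 - 39*y - 70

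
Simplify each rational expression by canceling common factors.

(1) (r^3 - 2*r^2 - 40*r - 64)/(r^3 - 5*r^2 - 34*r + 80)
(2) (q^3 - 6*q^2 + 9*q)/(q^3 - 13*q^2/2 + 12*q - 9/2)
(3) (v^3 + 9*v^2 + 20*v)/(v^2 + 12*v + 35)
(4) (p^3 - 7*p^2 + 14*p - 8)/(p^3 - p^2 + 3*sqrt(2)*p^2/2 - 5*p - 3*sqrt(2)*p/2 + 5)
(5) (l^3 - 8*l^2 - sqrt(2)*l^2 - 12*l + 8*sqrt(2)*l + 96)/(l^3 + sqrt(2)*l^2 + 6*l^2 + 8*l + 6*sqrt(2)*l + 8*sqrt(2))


(1) = (r^2 + 6*r + 8)/(r^2 + 3*r - 10)
(2) = 2*q/(2*q - 1)
(3) = (v^2 + 4*v)/(v + 7)
(4) = (2*p^2 - 12*p + 16)/(2*p^2 + 3*sqrt(2)*p - 10)
(5) = (l^3 + l^2*(-8 - sqrt(2)) + l*(-12 + 8*sqrt(2)) + 96)/(l^3 + l^2*(sqrt(2) + 6) + l*(8 + 6*sqrt(2)) + 8*sqrt(2))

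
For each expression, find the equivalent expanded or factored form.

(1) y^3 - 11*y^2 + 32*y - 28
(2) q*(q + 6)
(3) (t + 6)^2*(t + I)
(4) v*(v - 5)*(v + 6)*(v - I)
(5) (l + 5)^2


(1) = (y - 7)*(y - 2)^2
(2) = q^2 + 6*q
(3) = t^3 + 12*t^2 + I*t^2 + 36*t + 12*I*t + 36*I
(4) = v^4 + v^3 - I*v^3 - 30*v^2 - I*v^2 + 30*I*v
(5) = l^2 + 10*l + 25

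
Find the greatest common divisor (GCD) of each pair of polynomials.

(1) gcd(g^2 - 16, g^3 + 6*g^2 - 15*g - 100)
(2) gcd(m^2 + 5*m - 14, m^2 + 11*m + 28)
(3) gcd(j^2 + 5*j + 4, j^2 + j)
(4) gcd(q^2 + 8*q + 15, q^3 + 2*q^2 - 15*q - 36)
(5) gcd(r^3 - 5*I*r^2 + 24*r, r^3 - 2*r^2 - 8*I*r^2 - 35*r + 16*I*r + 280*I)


(1) = gcd((g - 4)*(g + 4), (g - 4)*(g + 5)^2) = g - 4
(2) = gcd((m - 2)*(m + 7), (m + 4)*(m + 7)) = m + 7
(3) = j + 1
(4) = gcd((q + 3)*(q + 5), (q - 4)*(q + 3)^2) = q + 3
(5) = r - 8*I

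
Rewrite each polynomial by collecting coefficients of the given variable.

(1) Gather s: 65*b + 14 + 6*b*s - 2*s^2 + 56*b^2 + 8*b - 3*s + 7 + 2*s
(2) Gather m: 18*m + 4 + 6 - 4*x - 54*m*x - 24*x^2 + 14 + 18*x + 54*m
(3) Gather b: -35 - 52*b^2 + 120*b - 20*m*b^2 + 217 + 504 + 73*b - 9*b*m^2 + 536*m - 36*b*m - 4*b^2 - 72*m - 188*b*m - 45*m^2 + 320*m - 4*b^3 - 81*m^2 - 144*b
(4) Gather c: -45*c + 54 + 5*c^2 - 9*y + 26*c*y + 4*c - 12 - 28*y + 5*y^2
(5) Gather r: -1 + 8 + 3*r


(1) = 56*b^2 + 73*b - 2*s^2 + s*(6*b - 1) + 21
(2) = m*(72 - 54*x) - 24*x^2 + 14*x + 24
(3) = -4*b^3 + b^2*(-20*m - 56) + b*(-9*m^2 - 224*m + 49) - 126*m^2 + 784*m + 686
(4) = 5*c^2 + c*(26*y - 41) + 5*y^2 - 37*y + 42
(5) = 3*r + 7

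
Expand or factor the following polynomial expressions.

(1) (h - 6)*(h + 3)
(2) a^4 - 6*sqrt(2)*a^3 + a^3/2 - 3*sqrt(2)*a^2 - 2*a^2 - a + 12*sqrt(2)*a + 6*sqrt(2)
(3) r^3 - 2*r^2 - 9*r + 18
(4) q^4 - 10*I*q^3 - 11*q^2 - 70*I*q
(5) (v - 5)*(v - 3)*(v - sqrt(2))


(1) = h^2 - 3*h - 18
(2) = (a + 1/2)*(a - 6*sqrt(2))*(a - sqrt(2))*(a + sqrt(2))
(3) = (r - 3)*(r - 2)*(r + 3)
(4) = q*(q - 7*I)*(q - 5*I)*(q + 2*I)
(5) = v^3 - 8*v^2 - sqrt(2)*v^2 + 8*sqrt(2)*v + 15*v - 15*sqrt(2)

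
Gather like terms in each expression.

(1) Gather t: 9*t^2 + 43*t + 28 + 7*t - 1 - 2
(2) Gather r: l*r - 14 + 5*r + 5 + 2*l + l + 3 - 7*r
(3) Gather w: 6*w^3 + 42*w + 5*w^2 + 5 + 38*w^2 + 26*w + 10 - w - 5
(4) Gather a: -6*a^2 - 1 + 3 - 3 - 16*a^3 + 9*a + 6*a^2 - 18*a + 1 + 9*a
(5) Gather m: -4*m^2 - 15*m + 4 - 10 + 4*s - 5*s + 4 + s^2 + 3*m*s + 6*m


(1) = 9*t^2 + 50*t + 25
(2) = 3*l + r*(l - 2) - 6
(3) = 6*w^3 + 43*w^2 + 67*w + 10
(4) = -16*a^3
(5) = -4*m^2 + m*(3*s - 9) + s^2 - s - 2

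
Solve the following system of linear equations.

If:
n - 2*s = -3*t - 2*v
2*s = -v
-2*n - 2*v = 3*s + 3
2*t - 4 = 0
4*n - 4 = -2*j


Then:
j = 46/11
n = -12/11
s = 9/11
t = 2
v = -18/11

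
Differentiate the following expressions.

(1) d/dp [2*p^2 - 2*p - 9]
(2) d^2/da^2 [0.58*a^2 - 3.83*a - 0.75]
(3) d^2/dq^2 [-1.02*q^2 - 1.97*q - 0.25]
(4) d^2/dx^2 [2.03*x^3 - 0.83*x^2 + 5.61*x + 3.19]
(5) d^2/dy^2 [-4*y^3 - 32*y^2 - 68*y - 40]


(1) = 4*p - 2
(2) = 1.16000000000000
(3) = -2.04000000000000
(4) = 12.18*x - 1.66
(5) = -24*y - 64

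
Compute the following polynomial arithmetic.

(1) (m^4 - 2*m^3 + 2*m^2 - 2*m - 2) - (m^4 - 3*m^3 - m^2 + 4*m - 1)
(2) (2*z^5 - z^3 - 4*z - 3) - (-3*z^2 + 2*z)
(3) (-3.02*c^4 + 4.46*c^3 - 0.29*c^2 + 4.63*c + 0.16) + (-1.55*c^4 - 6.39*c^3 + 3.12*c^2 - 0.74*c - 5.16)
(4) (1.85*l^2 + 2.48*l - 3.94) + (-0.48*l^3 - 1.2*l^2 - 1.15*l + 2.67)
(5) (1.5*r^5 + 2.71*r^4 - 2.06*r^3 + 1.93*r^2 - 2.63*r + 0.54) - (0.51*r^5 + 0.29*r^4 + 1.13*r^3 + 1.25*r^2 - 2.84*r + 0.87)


(1) = m^3 + 3*m^2 - 6*m - 1
(2) = 2*z^5 - z^3 + 3*z^2 - 6*z - 3
(3) = -4.57*c^4 - 1.93*c^3 + 2.83*c^2 + 3.89*c - 5.0
(4) = -0.48*l^3 + 0.65*l^2 + 1.33*l - 1.27
(5) = 0.99*r^5 + 2.42*r^4 - 3.19*r^3 + 0.68*r^2 + 0.21*r - 0.33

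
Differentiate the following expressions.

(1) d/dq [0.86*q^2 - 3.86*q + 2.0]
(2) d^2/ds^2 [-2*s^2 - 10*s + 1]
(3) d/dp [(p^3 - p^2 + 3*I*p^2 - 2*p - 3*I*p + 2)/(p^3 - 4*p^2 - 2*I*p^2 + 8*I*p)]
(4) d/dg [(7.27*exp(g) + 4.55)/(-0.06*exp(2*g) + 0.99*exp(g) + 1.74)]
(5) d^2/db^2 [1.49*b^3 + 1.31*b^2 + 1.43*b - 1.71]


(1) = 1.72*q - 3.86
(2) = -4
(3) = (p^4*(-3 - 5*I) + p^3*(4 + 22*I) + p^2*(-32 - 24*I) + p*(16 + 8*I) - 16*I)/(p^6 + p^5*(-8 - 4*I) + p^4*(12 + 32*I) + p^3*(32 - 64*I) - 64*p^2)
(4) = (0.4362*exp(2*g) + 0.546*exp(g) + 8.1453)*exp(g)/(0.0036*exp(4*g) - 0.1188*exp(3*g) + 0.7713*exp(2*g) + 3.4452*exp(g) + 3.0276)
(5) = 8.94*b + 2.62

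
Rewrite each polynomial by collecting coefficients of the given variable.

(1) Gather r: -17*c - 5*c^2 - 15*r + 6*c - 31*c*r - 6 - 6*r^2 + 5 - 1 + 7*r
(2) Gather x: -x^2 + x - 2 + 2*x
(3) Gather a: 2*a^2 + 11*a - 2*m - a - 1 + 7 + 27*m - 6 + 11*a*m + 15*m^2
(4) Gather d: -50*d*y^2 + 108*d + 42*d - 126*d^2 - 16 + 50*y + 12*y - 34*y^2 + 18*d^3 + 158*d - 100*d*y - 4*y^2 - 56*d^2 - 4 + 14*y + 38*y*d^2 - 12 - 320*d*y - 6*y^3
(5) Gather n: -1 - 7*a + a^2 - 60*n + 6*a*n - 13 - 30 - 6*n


(1) = -5*c^2 - 11*c - 6*r^2 + r*(-31*c - 8) - 2
(2) = -x^2 + 3*x - 2
(3) = 2*a^2 + a*(11*m + 10) + 15*m^2 + 25*m
(4) = 18*d^3 + d^2*(38*y - 182) + d*(-50*y^2 - 420*y + 308) - 6*y^3 - 38*y^2 + 76*y - 32
(5) = a^2 - 7*a + n*(6*a - 66) - 44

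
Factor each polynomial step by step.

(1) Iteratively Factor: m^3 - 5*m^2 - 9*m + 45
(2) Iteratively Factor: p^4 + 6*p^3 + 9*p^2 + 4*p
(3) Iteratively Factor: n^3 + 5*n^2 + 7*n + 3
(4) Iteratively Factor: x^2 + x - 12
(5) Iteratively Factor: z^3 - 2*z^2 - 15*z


(1) = (m + 3)*(m^2 - 8*m + 15) = (m - 5)*(m + 3)*(m - 3)
(2) = (p + 1)*(p^3 + 5*p^2 + 4*p) = p*(p + 1)*(p^2 + 5*p + 4) = p*(p + 1)*(p + 4)*(p + 1)
(3) = (n + 1)*(n^2 + 4*n + 3) = (n + 1)*(n + 3)*(n + 1)
(4) = (x - 3)*(x + 4)
(5) = (z)*(z^2 - 2*z - 15) = z*(z + 3)*(z - 5)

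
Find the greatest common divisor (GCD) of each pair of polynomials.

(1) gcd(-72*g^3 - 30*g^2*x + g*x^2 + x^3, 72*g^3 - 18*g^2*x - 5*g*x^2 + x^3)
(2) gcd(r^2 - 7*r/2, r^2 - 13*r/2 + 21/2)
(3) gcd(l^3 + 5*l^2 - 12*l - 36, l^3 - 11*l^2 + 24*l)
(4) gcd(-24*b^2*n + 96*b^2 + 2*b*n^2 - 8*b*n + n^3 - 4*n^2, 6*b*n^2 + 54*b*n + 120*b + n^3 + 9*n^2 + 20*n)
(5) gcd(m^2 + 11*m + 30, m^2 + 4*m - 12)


(1) = gcd((-6*g + x)*(3*g + x)*(4*g + x), (-6*g + x)*(-3*g + x)*(4*g + x)) = -24*g^2 - 2*g*x + x^2
(2) = r - 7/2
(3) = gcd((l - 3)*(l + 2)*(l + 6), l*(l - 8)*(l - 3)) = l - 3
(4) = gcd((-4*b + n)*(6*b + n)*(n - 4), (6*b + n)*(n + 4)*(n + 5)) = 6*b + n
(5) = gcd((m + 5)*(m + 6), (m - 2)*(m + 6)) = m + 6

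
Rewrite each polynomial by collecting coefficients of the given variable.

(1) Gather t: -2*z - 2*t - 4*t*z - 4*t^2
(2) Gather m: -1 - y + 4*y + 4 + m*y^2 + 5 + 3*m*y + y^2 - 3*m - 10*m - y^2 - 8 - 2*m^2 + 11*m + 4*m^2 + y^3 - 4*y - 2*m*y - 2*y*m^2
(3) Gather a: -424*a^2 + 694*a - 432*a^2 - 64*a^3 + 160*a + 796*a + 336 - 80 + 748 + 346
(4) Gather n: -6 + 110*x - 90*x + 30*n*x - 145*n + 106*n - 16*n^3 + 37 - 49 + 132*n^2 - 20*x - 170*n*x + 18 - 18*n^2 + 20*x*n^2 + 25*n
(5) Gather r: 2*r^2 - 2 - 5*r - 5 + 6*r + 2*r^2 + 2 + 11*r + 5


(1) = -4*t^2 + t*(-4*z - 2) - 2*z
(2) = m^2*(2 - 2*y) + m*(y^2 + y - 2) + y^3 - y
(3) = -64*a^3 - 856*a^2 + 1650*a + 1350
(4) = -16*n^3 + n^2*(20*x + 114) + n*(-140*x - 14)
(5) = 4*r^2 + 12*r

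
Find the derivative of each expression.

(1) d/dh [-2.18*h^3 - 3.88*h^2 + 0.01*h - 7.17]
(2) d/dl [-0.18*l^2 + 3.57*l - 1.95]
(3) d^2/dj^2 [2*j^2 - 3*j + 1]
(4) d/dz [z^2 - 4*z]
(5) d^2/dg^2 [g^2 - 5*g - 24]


(1) = -6.54*h^2 - 7.76*h + 0.01
(2) = 3.57 - 0.36*l
(3) = 4
(4) = 2*z - 4
(5) = 2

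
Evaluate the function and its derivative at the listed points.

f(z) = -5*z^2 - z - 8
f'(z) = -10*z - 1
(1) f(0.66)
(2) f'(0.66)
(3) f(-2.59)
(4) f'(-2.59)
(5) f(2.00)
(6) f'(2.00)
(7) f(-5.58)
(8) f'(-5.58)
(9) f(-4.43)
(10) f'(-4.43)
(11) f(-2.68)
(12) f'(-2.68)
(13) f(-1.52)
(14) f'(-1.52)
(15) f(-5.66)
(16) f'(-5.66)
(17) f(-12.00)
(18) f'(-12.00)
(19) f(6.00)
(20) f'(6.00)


(1) = -10.84
(2) = -7.60
(3) = -38.95
(4) = 24.90
(5) = -30.00
(6) = -21.00
(7) = -158.10
(8) = 54.80
(9) = -101.69
(10) = 43.30
(11) = -41.23
(12) = 25.80
(13) = -18.03
(14) = 14.20
(15) = -162.52
(16) = 55.60
(17) = -716.00
(18) = 119.00
(19) = -194.00
(20) = -61.00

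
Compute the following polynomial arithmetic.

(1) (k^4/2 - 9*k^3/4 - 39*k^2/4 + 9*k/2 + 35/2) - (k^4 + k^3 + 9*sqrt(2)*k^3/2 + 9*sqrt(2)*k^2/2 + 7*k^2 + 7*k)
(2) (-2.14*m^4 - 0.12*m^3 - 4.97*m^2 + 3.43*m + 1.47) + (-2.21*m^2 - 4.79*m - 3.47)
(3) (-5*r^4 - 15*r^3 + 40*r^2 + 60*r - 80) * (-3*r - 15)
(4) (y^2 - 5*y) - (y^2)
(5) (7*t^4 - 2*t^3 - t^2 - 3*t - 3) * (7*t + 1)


(1) = -k^4/2 - 9*sqrt(2)*k^3/2 - 13*k^3/4 - 67*k^2/4 - 9*sqrt(2)*k^2/2 - 5*k/2 + 35/2
(2) = -2.14*m^4 - 0.12*m^3 - 7.18*m^2 - 1.36*m - 2.0
(3) = 15*r^5 + 120*r^4 + 105*r^3 - 780*r^2 - 660*r + 1200
(4) = -5*y
(5) = 49*t^5 - 7*t^4 - 9*t^3 - 22*t^2 - 24*t - 3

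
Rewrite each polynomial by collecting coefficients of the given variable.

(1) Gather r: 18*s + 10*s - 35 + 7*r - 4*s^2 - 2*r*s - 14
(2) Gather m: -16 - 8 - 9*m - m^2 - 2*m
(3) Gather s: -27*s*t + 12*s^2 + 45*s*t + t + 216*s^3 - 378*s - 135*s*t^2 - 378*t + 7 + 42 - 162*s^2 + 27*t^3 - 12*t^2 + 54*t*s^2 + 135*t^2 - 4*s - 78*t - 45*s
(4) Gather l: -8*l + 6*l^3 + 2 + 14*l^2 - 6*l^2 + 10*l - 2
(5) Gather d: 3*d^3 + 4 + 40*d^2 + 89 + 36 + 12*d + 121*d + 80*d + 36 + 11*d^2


(1) = r*(7 - 2*s) - 4*s^2 + 28*s - 49
(2) = -m^2 - 11*m - 24
(3) = 216*s^3 + s^2*(54*t - 150) + s*(-135*t^2 + 18*t - 427) + 27*t^3 + 123*t^2 - 455*t + 49
(4) = 6*l^3 + 8*l^2 + 2*l
(5) = 3*d^3 + 51*d^2 + 213*d + 165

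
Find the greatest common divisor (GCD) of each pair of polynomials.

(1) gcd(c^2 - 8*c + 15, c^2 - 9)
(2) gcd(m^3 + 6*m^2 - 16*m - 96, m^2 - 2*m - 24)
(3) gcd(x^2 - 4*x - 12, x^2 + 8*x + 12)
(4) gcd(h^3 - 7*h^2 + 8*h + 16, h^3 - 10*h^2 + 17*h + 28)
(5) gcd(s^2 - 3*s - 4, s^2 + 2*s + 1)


(1) = c - 3
(2) = gcd((m - 4)*(m + 4)*(m + 6), (m - 6)*(m + 4)) = m + 4
(3) = x + 2
(4) = gcd((h - 4)^2*(h + 1), (h - 7)*(h - 4)*(h + 1)) = h^2 - 3*h - 4
(5) = s + 1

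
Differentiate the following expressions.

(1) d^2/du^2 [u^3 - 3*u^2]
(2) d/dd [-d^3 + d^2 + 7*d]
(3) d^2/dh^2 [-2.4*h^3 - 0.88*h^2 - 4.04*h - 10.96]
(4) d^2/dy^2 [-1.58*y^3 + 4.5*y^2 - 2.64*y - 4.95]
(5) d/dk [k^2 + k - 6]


(1) = 6*u - 6
(2) = -3*d^2 + 2*d + 7
(3) = -14.4*h - 1.76
(4) = 9.0 - 9.48*y
(5) = 2*k + 1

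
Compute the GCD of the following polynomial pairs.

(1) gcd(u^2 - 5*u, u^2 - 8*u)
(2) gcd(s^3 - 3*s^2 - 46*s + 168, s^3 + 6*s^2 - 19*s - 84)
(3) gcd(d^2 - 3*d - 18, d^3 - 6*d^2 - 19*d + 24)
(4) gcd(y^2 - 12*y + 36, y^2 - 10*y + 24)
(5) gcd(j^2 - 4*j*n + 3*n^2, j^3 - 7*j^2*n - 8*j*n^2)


(1) = gcd(u*(u - 5), u*(u - 8)) = u
(2) = s^2 + 3*s - 28
(3) = gcd((d - 6)*(d + 3), (d - 8)*(d - 1)*(d + 3)) = d + 3
(4) = y - 6
(5) = 1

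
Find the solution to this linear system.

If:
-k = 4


Then:
k = -4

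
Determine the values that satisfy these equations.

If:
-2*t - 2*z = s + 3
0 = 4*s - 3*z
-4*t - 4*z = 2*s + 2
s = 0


Then:
No Solution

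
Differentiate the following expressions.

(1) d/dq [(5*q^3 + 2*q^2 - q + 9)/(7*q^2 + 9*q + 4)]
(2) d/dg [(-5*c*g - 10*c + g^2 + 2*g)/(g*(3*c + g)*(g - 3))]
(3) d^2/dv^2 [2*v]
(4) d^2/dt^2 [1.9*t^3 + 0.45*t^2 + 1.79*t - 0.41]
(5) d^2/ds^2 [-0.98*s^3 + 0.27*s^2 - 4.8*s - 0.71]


(1) = 5*(7*q^4 + 18*q^3 + 17*q^2 - 22*q - 17)/(49*q^4 + 126*q^3 + 137*q^2 + 72*q + 16)
(2) = (g*(3*c + g)*(g - 3)*(-5*c + 2*g + 2) + g*(3*c + g)*(5*c*g + 10*c - g^2 - 2*g) + g*(g - 3)*(5*c*g + 10*c - g^2 - 2*g) + (3*c + g)*(g - 3)*(5*c*g + 10*c - g^2 - 2*g))/(g^2*(3*c + g)^2*(g - 3)^2)
(3) = 0
(4) = 11.4*t + 0.9
(5) = 0.54 - 5.88*s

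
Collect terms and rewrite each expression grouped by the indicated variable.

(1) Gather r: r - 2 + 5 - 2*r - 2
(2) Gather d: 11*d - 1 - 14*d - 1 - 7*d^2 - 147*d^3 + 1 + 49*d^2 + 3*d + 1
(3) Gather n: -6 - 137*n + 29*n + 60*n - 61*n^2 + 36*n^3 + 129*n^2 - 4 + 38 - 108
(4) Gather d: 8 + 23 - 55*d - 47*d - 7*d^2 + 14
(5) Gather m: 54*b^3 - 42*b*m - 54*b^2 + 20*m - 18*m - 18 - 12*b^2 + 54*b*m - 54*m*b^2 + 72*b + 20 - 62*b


(1) = 1 - r
(2) = -147*d^3 + 42*d^2
(3) = 36*n^3 + 68*n^2 - 48*n - 80
(4) = -7*d^2 - 102*d + 45
(5) = 54*b^3 - 66*b^2 + 10*b + m*(-54*b^2 + 12*b + 2) + 2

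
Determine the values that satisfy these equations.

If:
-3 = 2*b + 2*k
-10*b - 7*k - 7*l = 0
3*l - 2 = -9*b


Then:
b = -35/108
k = -127/108
l = 59/36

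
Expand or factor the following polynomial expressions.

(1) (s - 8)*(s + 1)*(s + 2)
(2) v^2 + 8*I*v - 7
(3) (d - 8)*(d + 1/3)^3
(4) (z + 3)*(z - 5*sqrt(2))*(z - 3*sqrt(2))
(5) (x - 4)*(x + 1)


(1) = s^3 - 5*s^2 - 22*s - 16
(2) = (v + I)*(v + 7*I)
(3) = d^4 - 7*d^3 - 23*d^2/3 - 71*d/27 - 8/27
(4) = z^3 - 8*sqrt(2)*z^2 + 3*z^2 - 24*sqrt(2)*z + 30*z + 90
(5) = x^2 - 3*x - 4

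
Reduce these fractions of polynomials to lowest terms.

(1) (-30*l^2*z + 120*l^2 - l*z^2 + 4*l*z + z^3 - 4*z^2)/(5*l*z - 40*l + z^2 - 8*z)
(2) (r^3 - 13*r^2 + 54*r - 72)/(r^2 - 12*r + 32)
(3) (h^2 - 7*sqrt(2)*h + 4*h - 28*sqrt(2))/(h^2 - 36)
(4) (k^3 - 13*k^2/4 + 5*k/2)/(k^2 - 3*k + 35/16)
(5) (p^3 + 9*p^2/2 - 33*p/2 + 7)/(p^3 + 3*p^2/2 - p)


(1) = (-6*l*z + 24*l + z^2 - 4*z)/(z - 8)
(2) = (r^2 - 9*r + 18)/(r - 8)
(3) = (h^2 + h*(4 - 7*sqrt(2)) - 28*sqrt(2))/(h^2 - 36)
(4) = (4*k^2 - 8*k)/(4*k - 7)
(5) = (p^2 + 5*p - 14)/(p^2 + 2*p)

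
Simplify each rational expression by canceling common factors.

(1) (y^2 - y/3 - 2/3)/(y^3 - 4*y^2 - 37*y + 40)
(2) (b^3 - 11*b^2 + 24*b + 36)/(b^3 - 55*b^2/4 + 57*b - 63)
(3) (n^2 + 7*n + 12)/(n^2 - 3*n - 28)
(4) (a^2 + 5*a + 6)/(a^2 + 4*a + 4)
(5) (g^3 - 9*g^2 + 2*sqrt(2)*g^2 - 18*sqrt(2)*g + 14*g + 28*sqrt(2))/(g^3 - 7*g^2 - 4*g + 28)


(1) = (3*y + 2)/(3*y^2 - 9*y - 120)
(2) = (4*b + 4)/(4*b - 7)
(3) = (n + 3)/(n - 7)
(4) = (a + 3)/(a + 2)
(5) = (g + 2*sqrt(2))/(g + 2)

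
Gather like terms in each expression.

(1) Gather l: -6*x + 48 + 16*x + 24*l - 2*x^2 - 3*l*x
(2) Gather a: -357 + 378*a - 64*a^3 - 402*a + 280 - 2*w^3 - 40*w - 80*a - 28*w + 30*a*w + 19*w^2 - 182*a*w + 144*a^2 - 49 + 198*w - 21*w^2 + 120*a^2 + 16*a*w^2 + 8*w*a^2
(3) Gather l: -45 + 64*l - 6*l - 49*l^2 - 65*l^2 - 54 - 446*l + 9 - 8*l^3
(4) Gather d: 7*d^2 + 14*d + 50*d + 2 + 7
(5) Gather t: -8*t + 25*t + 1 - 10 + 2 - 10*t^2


(1) = l*(24 - 3*x) - 2*x^2 + 10*x + 48
(2) = -64*a^3 + a^2*(8*w + 264) + a*(16*w^2 - 152*w - 104) - 2*w^3 - 2*w^2 + 130*w - 126
(3) = -8*l^3 - 114*l^2 - 388*l - 90
(4) = 7*d^2 + 64*d + 9
(5) = -10*t^2 + 17*t - 7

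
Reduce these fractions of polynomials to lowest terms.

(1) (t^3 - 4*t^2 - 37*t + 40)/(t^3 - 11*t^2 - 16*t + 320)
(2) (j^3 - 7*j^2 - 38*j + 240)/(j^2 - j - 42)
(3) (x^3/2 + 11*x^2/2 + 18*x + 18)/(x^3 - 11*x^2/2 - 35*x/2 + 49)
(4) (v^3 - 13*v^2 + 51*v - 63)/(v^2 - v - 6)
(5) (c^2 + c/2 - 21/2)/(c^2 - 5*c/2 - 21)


(1) = (t - 1)/(t - 8)
(2) = (j^2 - 13*j + 40)/(j - 7)
(3) = (x^3 + 11*x^2 + 36*x + 36)/(2*x^3 - 11*x^2 - 35*x + 98)
(4) = (v^2 - 10*v + 21)/(v + 2)
(5) = (c - 3)/(c - 6)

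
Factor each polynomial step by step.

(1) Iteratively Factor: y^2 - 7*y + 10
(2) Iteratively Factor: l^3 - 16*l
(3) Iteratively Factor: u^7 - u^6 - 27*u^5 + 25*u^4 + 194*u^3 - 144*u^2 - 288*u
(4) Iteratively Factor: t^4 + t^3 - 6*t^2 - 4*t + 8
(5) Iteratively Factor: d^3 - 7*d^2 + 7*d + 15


(1) = (y - 5)*(y - 2)
(2) = (l)*(l^2 - 16) = l*(l + 4)*(l - 4)
(3) = (u + 4)*(u^6 - 5*u^5 - 7*u^4 + 53*u^3 - 18*u^2 - 72*u) = u*(u + 4)*(u^5 - 5*u^4 - 7*u^3 + 53*u^2 - 18*u - 72) = u*(u + 3)*(u + 4)*(u^4 - 8*u^3 + 17*u^2 + 2*u - 24) = u*(u - 3)*(u + 3)*(u + 4)*(u^3 - 5*u^2 + 2*u + 8) = u*(u - 3)*(u + 1)*(u + 3)*(u + 4)*(u^2 - 6*u + 8) = u*(u - 3)*(u - 2)*(u + 1)*(u + 3)*(u + 4)*(u - 4)
(4) = (t + 2)*(t^3 - t^2 - 4*t + 4) = (t - 2)*(t + 2)*(t^2 + t - 2) = (t - 2)*(t - 1)*(t + 2)*(t + 2)
(5) = (d - 5)*(d^2 - 2*d - 3) = (d - 5)*(d - 3)*(d + 1)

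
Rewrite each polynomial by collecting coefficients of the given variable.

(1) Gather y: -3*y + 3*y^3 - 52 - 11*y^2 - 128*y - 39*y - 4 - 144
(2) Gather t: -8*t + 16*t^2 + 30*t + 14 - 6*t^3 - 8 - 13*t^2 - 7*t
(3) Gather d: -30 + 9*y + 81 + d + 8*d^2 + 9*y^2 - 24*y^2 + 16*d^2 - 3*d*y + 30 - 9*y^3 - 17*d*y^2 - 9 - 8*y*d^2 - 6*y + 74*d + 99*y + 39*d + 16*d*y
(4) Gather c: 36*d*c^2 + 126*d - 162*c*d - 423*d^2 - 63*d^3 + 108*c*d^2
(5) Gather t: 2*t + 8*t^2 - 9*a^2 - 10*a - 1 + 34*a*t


(1) = 3*y^3 - 11*y^2 - 170*y - 200
(2) = -6*t^3 + 3*t^2 + 15*t + 6
(3) = d^2*(24 - 8*y) + d*(-17*y^2 + 13*y + 114) - 9*y^3 - 15*y^2 + 102*y + 72
(4) = 36*c^2*d + c*(108*d^2 - 162*d) - 63*d^3 - 423*d^2 + 126*d
(5) = -9*a^2 - 10*a + 8*t^2 + t*(34*a + 2) - 1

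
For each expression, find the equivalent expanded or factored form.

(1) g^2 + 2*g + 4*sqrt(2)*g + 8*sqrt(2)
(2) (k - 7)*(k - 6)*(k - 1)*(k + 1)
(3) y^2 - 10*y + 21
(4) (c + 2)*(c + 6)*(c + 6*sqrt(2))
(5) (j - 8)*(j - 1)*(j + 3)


(1) = (g + 2)*(g + 4*sqrt(2))
(2) = k^4 - 13*k^3 + 41*k^2 + 13*k - 42
(3) = (y - 7)*(y - 3)
(4) = c^3 + 8*c^2 + 6*sqrt(2)*c^2 + 12*c + 48*sqrt(2)*c + 72*sqrt(2)
(5) = j^3 - 6*j^2 - 19*j + 24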